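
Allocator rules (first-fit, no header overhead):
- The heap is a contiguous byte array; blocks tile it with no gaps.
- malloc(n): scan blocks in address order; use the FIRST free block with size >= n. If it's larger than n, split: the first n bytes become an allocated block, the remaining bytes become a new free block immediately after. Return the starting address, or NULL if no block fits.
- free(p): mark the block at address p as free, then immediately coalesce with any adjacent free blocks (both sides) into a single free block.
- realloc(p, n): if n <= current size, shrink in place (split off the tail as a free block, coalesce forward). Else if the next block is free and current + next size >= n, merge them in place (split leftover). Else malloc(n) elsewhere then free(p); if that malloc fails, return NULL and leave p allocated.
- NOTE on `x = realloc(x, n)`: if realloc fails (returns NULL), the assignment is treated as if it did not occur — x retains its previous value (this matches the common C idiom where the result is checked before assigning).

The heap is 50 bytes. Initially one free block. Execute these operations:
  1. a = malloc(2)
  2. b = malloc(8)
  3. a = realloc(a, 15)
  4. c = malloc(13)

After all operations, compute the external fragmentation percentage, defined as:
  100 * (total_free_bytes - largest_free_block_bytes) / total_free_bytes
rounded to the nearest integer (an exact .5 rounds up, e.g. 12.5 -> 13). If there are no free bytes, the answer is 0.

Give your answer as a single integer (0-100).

Answer: 14

Derivation:
Op 1: a = malloc(2) -> a = 0; heap: [0-1 ALLOC][2-49 FREE]
Op 2: b = malloc(8) -> b = 2; heap: [0-1 ALLOC][2-9 ALLOC][10-49 FREE]
Op 3: a = realloc(a, 15) -> a = 10; heap: [0-1 FREE][2-9 ALLOC][10-24 ALLOC][25-49 FREE]
Op 4: c = malloc(13) -> c = 25; heap: [0-1 FREE][2-9 ALLOC][10-24 ALLOC][25-37 ALLOC][38-49 FREE]
Free blocks: [2 12] total_free=14 largest=12 -> 100*(14-12)/14 = 200/14 ≈ 14.286 -> rounds to 14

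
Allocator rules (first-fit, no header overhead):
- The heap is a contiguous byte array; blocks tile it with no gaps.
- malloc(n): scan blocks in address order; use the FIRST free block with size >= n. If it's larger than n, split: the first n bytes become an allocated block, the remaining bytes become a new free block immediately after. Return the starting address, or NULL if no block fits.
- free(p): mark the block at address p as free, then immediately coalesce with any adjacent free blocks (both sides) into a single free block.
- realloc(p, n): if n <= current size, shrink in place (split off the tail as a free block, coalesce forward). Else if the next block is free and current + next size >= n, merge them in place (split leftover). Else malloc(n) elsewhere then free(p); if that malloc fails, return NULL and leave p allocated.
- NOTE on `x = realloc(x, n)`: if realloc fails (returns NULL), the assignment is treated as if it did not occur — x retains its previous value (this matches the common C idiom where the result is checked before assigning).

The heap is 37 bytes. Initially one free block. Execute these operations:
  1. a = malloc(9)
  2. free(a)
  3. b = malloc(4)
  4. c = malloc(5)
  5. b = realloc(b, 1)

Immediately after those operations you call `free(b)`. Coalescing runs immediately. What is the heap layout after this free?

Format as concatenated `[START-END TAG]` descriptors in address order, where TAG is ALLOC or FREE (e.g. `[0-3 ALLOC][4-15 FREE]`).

Op 1: a = malloc(9) -> a = 0; heap: [0-8 ALLOC][9-36 FREE]
Op 2: free(a) -> (freed a); heap: [0-36 FREE]
Op 3: b = malloc(4) -> b = 0; heap: [0-3 ALLOC][4-36 FREE]
Op 4: c = malloc(5) -> c = 4; heap: [0-3 ALLOC][4-8 ALLOC][9-36 FREE]
Op 5: b = realloc(b, 1) -> b = 0; heap: [0-0 ALLOC][1-3 FREE][4-8 ALLOC][9-36 FREE]
free(b): b = 0 -> block [0-0 ALLOC]; mark free, coalesce with adjacent free neighbors -> [0-3 FREE][4-8 ALLOC][9-36 FREE]

Answer: [0-3 FREE][4-8 ALLOC][9-36 FREE]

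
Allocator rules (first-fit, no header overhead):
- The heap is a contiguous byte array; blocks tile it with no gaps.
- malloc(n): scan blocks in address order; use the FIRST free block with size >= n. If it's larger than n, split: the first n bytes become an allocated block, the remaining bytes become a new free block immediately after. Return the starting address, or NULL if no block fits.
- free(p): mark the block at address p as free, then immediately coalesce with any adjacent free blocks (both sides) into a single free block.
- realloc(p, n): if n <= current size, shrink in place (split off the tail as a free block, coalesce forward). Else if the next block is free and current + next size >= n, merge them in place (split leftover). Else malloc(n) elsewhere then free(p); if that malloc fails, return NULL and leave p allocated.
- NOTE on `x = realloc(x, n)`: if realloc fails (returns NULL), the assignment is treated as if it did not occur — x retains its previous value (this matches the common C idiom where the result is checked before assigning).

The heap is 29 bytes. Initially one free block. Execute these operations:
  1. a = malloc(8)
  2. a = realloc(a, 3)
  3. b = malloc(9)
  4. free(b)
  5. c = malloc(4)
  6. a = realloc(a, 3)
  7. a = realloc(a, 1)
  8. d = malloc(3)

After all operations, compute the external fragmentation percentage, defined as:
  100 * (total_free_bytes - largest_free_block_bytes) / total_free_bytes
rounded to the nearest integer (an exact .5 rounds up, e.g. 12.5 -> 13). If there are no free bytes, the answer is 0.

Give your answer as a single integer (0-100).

Answer: 10

Derivation:
Op 1: a = malloc(8) -> a = 0; heap: [0-7 ALLOC][8-28 FREE]
Op 2: a = realloc(a, 3) -> a = 0; heap: [0-2 ALLOC][3-28 FREE]
Op 3: b = malloc(9) -> b = 3; heap: [0-2 ALLOC][3-11 ALLOC][12-28 FREE]
Op 4: free(b) -> (freed b); heap: [0-2 ALLOC][3-28 FREE]
Op 5: c = malloc(4) -> c = 3; heap: [0-2 ALLOC][3-6 ALLOC][7-28 FREE]
Op 6: a = realloc(a, 3) -> a = 0; heap: [0-2 ALLOC][3-6 ALLOC][7-28 FREE]
Op 7: a = realloc(a, 1) -> a = 0; heap: [0-0 ALLOC][1-2 FREE][3-6 ALLOC][7-28 FREE]
Op 8: d = malloc(3) -> d = 7; heap: [0-0 ALLOC][1-2 FREE][3-6 ALLOC][7-9 ALLOC][10-28 FREE]
Free blocks: [2 19] total_free=21 largest=19 -> 100*(21-19)/21 = 200/21 ≈ 9.524 -> rounds to 10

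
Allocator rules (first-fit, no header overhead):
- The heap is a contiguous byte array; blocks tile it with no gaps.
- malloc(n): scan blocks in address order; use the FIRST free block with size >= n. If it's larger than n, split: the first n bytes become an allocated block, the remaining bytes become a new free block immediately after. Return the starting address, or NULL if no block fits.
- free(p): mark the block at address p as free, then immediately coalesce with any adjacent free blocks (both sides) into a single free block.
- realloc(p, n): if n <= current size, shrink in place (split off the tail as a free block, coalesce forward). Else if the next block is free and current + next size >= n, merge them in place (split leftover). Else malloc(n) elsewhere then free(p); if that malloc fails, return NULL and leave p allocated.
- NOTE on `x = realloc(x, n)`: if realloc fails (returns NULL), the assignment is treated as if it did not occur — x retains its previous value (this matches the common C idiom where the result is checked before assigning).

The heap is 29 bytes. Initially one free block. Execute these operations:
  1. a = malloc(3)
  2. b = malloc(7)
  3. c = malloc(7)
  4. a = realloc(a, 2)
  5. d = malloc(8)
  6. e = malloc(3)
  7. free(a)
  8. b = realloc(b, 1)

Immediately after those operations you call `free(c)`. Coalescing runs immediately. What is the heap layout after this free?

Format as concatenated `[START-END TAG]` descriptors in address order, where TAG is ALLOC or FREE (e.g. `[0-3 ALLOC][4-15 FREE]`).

Op 1: a = malloc(3) -> a = 0; heap: [0-2 ALLOC][3-28 FREE]
Op 2: b = malloc(7) -> b = 3; heap: [0-2 ALLOC][3-9 ALLOC][10-28 FREE]
Op 3: c = malloc(7) -> c = 10; heap: [0-2 ALLOC][3-9 ALLOC][10-16 ALLOC][17-28 FREE]
Op 4: a = realloc(a, 2) -> a = 0; heap: [0-1 ALLOC][2-2 FREE][3-9 ALLOC][10-16 ALLOC][17-28 FREE]
Op 5: d = malloc(8) -> d = 17; heap: [0-1 ALLOC][2-2 FREE][3-9 ALLOC][10-16 ALLOC][17-24 ALLOC][25-28 FREE]
Op 6: e = malloc(3) -> e = 25; heap: [0-1 ALLOC][2-2 FREE][3-9 ALLOC][10-16 ALLOC][17-24 ALLOC][25-27 ALLOC][28-28 FREE]
Op 7: free(a) -> (freed a); heap: [0-2 FREE][3-9 ALLOC][10-16 ALLOC][17-24 ALLOC][25-27 ALLOC][28-28 FREE]
Op 8: b = realloc(b, 1) -> b = 3; heap: [0-2 FREE][3-3 ALLOC][4-9 FREE][10-16 ALLOC][17-24 ALLOC][25-27 ALLOC][28-28 FREE]
free(c): c = 10 -> block [10-16 ALLOC]; mark free, coalesce with adjacent free neighbors -> [0-2 FREE][3-3 ALLOC][4-16 FREE][17-24 ALLOC][25-27 ALLOC][28-28 FREE]

Answer: [0-2 FREE][3-3 ALLOC][4-16 FREE][17-24 ALLOC][25-27 ALLOC][28-28 FREE]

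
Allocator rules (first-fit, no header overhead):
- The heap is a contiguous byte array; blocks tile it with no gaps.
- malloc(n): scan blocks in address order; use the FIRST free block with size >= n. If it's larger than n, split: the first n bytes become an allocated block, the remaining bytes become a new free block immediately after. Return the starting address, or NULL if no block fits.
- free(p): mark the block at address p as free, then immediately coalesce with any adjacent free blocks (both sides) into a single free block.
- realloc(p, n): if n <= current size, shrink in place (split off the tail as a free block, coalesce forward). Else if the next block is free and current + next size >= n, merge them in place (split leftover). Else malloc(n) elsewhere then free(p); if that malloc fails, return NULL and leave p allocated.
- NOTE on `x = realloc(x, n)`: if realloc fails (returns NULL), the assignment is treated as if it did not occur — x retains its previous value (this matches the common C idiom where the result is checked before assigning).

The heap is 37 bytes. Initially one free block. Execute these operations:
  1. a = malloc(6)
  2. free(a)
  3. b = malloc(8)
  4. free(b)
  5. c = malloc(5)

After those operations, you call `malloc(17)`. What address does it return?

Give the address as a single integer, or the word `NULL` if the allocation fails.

Op 1: a = malloc(6) -> a = 0; heap: [0-5 ALLOC][6-36 FREE]
Op 2: free(a) -> (freed a); heap: [0-36 FREE]
Op 3: b = malloc(8) -> b = 0; heap: [0-7 ALLOC][8-36 FREE]
Op 4: free(b) -> (freed b); heap: [0-36 FREE]
Op 5: c = malloc(5) -> c = 0; heap: [0-4 ALLOC][5-36 FREE]
malloc(17): first-fit scan over [0-4 ALLOC][5-36 FREE] -> 5

Answer: 5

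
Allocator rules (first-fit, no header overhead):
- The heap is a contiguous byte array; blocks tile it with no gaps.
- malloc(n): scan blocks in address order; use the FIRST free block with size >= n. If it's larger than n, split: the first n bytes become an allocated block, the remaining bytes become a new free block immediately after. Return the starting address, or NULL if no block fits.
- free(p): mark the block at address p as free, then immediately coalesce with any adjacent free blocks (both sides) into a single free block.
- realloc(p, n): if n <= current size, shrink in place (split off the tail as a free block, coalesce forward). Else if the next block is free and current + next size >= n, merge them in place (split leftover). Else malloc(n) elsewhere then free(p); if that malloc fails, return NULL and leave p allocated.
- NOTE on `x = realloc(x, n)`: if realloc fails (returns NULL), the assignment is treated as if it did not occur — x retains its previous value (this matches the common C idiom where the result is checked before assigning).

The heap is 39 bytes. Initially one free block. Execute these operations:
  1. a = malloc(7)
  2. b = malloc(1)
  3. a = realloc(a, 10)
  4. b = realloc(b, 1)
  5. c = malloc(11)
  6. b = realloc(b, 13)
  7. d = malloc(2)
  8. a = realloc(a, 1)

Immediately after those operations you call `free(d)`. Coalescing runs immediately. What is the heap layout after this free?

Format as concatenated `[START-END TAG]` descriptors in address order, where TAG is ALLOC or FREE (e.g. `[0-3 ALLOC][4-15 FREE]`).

Op 1: a = malloc(7) -> a = 0; heap: [0-6 ALLOC][7-38 FREE]
Op 2: b = malloc(1) -> b = 7; heap: [0-6 ALLOC][7-7 ALLOC][8-38 FREE]
Op 3: a = realloc(a, 10) -> a = 8; heap: [0-6 FREE][7-7 ALLOC][8-17 ALLOC][18-38 FREE]
Op 4: b = realloc(b, 1) -> b = 7; heap: [0-6 FREE][7-7 ALLOC][8-17 ALLOC][18-38 FREE]
Op 5: c = malloc(11) -> c = 18; heap: [0-6 FREE][7-7 ALLOC][8-17 ALLOC][18-28 ALLOC][29-38 FREE]
Op 6: b = realloc(b, 13) -> NULL (b unchanged); heap: [0-6 FREE][7-7 ALLOC][8-17 ALLOC][18-28 ALLOC][29-38 FREE]
Op 7: d = malloc(2) -> d = 0; heap: [0-1 ALLOC][2-6 FREE][7-7 ALLOC][8-17 ALLOC][18-28 ALLOC][29-38 FREE]
Op 8: a = realloc(a, 1) -> a = 8; heap: [0-1 ALLOC][2-6 FREE][7-7 ALLOC][8-8 ALLOC][9-17 FREE][18-28 ALLOC][29-38 FREE]
free(d): d = 0 -> block [0-1 ALLOC]; mark free, coalesce with adjacent free neighbors -> [0-6 FREE][7-7 ALLOC][8-8 ALLOC][9-17 FREE][18-28 ALLOC][29-38 FREE]

Answer: [0-6 FREE][7-7 ALLOC][8-8 ALLOC][9-17 FREE][18-28 ALLOC][29-38 FREE]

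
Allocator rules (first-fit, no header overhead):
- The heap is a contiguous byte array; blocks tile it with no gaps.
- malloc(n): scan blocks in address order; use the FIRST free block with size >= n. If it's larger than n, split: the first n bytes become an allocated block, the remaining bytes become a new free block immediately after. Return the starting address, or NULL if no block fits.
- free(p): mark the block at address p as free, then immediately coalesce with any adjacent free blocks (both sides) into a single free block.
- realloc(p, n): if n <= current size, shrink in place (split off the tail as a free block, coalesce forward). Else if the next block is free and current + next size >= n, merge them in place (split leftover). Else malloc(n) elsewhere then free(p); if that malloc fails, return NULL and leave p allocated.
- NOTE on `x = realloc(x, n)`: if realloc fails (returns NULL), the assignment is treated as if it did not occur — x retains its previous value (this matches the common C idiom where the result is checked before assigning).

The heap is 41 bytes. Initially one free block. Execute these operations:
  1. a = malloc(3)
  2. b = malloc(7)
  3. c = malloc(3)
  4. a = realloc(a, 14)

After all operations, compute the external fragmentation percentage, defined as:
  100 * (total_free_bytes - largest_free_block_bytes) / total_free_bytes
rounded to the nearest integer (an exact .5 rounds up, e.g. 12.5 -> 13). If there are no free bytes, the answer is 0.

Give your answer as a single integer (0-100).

Answer: 18

Derivation:
Op 1: a = malloc(3) -> a = 0; heap: [0-2 ALLOC][3-40 FREE]
Op 2: b = malloc(7) -> b = 3; heap: [0-2 ALLOC][3-9 ALLOC][10-40 FREE]
Op 3: c = malloc(3) -> c = 10; heap: [0-2 ALLOC][3-9 ALLOC][10-12 ALLOC][13-40 FREE]
Op 4: a = realloc(a, 14) -> a = 13; heap: [0-2 FREE][3-9 ALLOC][10-12 ALLOC][13-26 ALLOC][27-40 FREE]
Free blocks: [3 14] total_free=17 largest=14 -> 100*(17-14)/17 = 300/17 ≈ 17.647 -> rounds to 18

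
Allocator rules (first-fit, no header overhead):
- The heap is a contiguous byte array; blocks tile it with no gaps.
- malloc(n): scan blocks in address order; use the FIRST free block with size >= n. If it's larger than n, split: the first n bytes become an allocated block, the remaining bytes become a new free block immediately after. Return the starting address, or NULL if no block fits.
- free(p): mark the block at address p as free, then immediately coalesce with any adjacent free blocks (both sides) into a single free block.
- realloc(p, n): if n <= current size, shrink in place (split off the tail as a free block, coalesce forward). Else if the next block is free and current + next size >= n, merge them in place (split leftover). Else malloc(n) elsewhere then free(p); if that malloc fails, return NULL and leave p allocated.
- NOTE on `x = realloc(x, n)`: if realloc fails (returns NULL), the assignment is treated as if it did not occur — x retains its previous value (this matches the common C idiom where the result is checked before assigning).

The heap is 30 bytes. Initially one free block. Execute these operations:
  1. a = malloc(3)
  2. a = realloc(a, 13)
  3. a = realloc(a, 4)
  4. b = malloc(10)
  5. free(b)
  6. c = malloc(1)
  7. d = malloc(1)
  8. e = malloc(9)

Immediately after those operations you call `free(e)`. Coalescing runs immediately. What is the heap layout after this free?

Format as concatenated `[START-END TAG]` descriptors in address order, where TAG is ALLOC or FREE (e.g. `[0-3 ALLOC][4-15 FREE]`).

Answer: [0-3 ALLOC][4-4 ALLOC][5-5 ALLOC][6-29 FREE]

Derivation:
Op 1: a = malloc(3) -> a = 0; heap: [0-2 ALLOC][3-29 FREE]
Op 2: a = realloc(a, 13) -> a = 0; heap: [0-12 ALLOC][13-29 FREE]
Op 3: a = realloc(a, 4) -> a = 0; heap: [0-3 ALLOC][4-29 FREE]
Op 4: b = malloc(10) -> b = 4; heap: [0-3 ALLOC][4-13 ALLOC][14-29 FREE]
Op 5: free(b) -> (freed b); heap: [0-3 ALLOC][4-29 FREE]
Op 6: c = malloc(1) -> c = 4; heap: [0-3 ALLOC][4-4 ALLOC][5-29 FREE]
Op 7: d = malloc(1) -> d = 5; heap: [0-3 ALLOC][4-4 ALLOC][5-5 ALLOC][6-29 FREE]
Op 8: e = malloc(9) -> e = 6; heap: [0-3 ALLOC][4-4 ALLOC][5-5 ALLOC][6-14 ALLOC][15-29 FREE]
free(e): e = 6 -> block [6-14 ALLOC]; mark free, coalesce with adjacent free neighbors -> [0-3 ALLOC][4-4 ALLOC][5-5 ALLOC][6-29 FREE]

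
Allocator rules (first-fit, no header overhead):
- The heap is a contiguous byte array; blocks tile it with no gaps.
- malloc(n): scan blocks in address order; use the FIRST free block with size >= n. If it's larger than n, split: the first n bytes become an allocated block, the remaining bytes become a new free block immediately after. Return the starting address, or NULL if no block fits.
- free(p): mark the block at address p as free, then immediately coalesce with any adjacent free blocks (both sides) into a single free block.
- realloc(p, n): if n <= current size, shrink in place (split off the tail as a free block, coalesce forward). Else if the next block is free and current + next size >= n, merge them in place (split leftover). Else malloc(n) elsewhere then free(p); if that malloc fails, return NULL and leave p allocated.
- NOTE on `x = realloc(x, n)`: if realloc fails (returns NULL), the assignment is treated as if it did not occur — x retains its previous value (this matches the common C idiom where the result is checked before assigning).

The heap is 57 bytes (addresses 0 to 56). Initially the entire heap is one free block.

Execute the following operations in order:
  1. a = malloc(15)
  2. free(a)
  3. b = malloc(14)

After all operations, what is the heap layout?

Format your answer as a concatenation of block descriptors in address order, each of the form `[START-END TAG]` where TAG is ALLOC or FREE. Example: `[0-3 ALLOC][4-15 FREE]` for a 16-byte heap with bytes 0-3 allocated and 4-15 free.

Op 1: a = malloc(15) -> a = 0; heap: [0-14 ALLOC][15-56 FREE]
Op 2: free(a) -> (freed a); heap: [0-56 FREE]
Op 3: b = malloc(14) -> b = 0; heap: [0-13 ALLOC][14-56 FREE]

Answer: [0-13 ALLOC][14-56 FREE]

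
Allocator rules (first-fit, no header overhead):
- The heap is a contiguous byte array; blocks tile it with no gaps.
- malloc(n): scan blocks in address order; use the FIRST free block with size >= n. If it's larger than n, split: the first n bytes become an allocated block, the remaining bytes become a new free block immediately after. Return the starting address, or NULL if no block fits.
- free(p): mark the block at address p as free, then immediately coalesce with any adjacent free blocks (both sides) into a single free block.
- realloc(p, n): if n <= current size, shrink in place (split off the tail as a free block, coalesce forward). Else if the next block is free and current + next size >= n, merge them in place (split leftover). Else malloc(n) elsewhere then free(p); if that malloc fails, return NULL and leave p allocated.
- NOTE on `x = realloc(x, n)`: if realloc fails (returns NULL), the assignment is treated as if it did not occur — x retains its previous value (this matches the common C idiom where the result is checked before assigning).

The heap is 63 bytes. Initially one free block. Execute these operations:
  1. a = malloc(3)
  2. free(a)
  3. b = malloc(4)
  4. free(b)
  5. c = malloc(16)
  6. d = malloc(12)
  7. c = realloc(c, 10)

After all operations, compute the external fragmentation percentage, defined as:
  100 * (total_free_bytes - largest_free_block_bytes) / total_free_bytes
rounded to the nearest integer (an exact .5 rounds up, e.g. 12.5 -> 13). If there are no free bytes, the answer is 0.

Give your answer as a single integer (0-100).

Answer: 15

Derivation:
Op 1: a = malloc(3) -> a = 0; heap: [0-2 ALLOC][3-62 FREE]
Op 2: free(a) -> (freed a); heap: [0-62 FREE]
Op 3: b = malloc(4) -> b = 0; heap: [0-3 ALLOC][4-62 FREE]
Op 4: free(b) -> (freed b); heap: [0-62 FREE]
Op 5: c = malloc(16) -> c = 0; heap: [0-15 ALLOC][16-62 FREE]
Op 6: d = malloc(12) -> d = 16; heap: [0-15 ALLOC][16-27 ALLOC][28-62 FREE]
Op 7: c = realloc(c, 10) -> c = 0; heap: [0-9 ALLOC][10-15 FREE][16-27 ALLOC][28-62 FREE]
Free blocks: [6 35] total_free=41 largest=35 -> 100*(41-35)/41 = 600/41 ≈ 14.634 -> rounds to 15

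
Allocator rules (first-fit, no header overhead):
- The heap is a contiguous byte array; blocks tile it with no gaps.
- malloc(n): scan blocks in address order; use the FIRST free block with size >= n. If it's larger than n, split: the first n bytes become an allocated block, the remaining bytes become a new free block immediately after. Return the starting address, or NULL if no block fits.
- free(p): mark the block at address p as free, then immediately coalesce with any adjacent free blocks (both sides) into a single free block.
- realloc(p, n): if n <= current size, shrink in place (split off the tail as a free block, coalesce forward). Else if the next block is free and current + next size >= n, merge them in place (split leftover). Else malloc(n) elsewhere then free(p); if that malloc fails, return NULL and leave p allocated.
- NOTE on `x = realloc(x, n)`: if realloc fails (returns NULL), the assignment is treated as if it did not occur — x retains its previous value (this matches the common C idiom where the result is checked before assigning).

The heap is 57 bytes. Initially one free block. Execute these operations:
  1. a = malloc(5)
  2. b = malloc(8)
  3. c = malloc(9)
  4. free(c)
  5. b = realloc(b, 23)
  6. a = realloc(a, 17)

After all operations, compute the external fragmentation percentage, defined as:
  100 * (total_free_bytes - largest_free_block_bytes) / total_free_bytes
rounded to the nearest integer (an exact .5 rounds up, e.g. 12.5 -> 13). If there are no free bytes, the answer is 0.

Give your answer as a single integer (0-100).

Answer: 29

Derivation:
Op 1: a = malloc(5) -> a = 0; heap: [0-4 ALLOC][5-56 FREE]
Op 2: b = malloc(8) -> b = 5; heap: [0-4 ALLOC][5-12 ALLOC][13-56 FREE]
Op 3: c = malloc(9) -> c = 13; heap: [0-4 ALLOC][5-12 ALLOC][13-21 ALLOC][22-56 FREE]
Op 4: free(c) -> (freed c); heap: [0-4 ALLOC][5-12 ALLOC][13-56 FREE]
Op 5: b = realloc(b, 23) -> b = 5; heap: [0-4 ALLOC][5-27 ALLOC][28-56 FREE]
Op 6: a = realloc(a, 17) -> a = 28; heap: [0-4 FREE][5-27 ALLOC][28-44 ALLOC][45-56 FREE]
Free blocks: [5 12] total_free=17 largest=12 -> 100*(17-12)/17 = 500/17 ≈ 29.412 -> rounds to 29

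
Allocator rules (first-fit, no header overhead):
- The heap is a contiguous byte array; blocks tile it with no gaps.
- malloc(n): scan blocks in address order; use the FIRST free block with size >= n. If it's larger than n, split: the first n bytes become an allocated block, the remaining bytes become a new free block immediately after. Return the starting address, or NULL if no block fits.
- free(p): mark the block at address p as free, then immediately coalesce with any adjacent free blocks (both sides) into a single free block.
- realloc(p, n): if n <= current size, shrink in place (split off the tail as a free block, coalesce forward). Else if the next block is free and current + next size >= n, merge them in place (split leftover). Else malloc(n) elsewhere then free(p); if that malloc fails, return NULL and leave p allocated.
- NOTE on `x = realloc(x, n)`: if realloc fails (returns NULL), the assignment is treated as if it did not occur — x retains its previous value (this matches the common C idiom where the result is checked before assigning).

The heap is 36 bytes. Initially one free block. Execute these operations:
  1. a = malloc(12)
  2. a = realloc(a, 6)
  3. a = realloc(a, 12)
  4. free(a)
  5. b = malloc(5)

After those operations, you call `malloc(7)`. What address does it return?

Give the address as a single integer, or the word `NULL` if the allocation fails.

Op 1: a = malloc(12) -> a = 0; heap: [0-11 ALLOC][12-35 FREE]
Op 2: a = realloc(a, 6) -> a = 0; heap: [0-5 ALLOC][6-35 FREE]
Op 3: a = realloc(a, 12) -> a = 0; heap: [0-11 ALLOC][12-35 FREE]
Op 4: free(a) -> (freed a); heap: [0-35 FREE]
Op 5: b = malloc(5) -> b = 0; heap: [0-4 ALLOC][5-35 FREE]
malloc(7): first-fit scan over [0-4 ALLOC][5-35 FREE] -> 5

Answer: 5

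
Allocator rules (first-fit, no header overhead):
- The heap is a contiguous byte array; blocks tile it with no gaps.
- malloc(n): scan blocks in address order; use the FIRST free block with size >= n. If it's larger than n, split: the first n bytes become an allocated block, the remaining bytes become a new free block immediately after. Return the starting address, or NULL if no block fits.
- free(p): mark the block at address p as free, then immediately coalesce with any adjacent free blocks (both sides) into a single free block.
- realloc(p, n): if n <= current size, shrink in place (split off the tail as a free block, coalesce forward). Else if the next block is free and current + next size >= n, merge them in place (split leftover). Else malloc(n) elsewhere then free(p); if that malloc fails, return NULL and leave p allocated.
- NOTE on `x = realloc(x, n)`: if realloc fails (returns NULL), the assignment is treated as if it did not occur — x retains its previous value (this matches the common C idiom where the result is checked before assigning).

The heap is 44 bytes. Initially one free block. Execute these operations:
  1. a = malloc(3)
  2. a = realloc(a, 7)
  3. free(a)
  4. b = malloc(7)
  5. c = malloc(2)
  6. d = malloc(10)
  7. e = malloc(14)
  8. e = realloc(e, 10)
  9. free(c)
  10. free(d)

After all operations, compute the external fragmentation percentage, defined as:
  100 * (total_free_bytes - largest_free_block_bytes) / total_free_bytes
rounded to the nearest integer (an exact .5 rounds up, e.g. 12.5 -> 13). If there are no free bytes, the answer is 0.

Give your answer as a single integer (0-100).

Op 1: a = malloc(3) -> a = 0; heap: [0-2 ALLOC][3-43 FREE]
Op 2: a = realloc(a, 7) -> a = 0; heap: [0-6 ALLOC][7-43 FREE]
Op 3: free(a) -> (freed a); heap: [0-43 FREE]
Op 4: b = malloc(7) -> b = 0; heap: [0-6 ALLOC][7-43 FREE]
Op 5: c = malloc(2) -> c = 7; heap: [0-6 ALLOC][7-8 ALLOC][9-43 FREE]
Op 6: d = malloc(10) -> d = 9; heap: [0-6 ALLOC][7-8 ALLOC][9-18 ALLOC][19-43 FREE]
Op 7: e = malloc(14) -> e = 19; heap: [0-6 ALLOC][7-8 ALLOC][9-18 ALLOC][19-32 ALLOC][33-43 FREE]
Op 8: e = realloc(e, 10) -> e = 19; heap: [0-6 ALLOC][7-8 ALLOC][9-18 ALLOC][19-28 ALLOC][29-43 FREE]
Op 9: free(c) -> (freed c); heap: [0-6 ALLOC][7-8 FREE][9-18 ALLOC][19-28 ALLOC][29-43 FREE]
Op 10: free(d) -> (freed d); heap: [0-6 ALLOC][7-18 FREE][19-28 ALLOC][29-43 FREE]
Free blocks: [12 15] total_free=27 largest=15 -> 100*(27-15)/27 = 1200/27 ≈ 44.444 -> rounds to 44

Answer: 44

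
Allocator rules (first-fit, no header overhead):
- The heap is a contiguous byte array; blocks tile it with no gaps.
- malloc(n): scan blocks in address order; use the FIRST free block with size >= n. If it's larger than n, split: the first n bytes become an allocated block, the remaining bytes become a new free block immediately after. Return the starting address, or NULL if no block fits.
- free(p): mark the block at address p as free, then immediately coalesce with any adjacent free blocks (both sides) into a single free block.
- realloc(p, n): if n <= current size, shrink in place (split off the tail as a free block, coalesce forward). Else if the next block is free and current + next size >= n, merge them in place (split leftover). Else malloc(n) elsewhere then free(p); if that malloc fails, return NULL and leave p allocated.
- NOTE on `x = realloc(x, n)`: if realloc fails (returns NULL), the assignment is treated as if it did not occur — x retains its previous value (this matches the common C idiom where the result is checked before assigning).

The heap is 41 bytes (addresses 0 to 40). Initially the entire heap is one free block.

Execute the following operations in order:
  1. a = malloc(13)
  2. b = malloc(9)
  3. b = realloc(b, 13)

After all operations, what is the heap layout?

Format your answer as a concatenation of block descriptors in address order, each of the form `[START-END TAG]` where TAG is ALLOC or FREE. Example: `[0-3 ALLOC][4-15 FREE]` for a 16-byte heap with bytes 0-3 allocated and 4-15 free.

Answer: [0-12 ALLOC][13-25 ALLOC][26-40 FREE]

Derivation:
Op 1: a = malloc(13) -> a = 0; heap: [0-12 ALLOC][13-40 FREE]
Op 2: b = malloc(9) -> b = 13; heap: [0-12 ALLOC][13-21 ALLOC][22-40 FREE]
Op 3: b = realloc(b, 13) -> b = 13; heap: [0-12 ALLOC][13-25 ALLOC][26-40 FREE]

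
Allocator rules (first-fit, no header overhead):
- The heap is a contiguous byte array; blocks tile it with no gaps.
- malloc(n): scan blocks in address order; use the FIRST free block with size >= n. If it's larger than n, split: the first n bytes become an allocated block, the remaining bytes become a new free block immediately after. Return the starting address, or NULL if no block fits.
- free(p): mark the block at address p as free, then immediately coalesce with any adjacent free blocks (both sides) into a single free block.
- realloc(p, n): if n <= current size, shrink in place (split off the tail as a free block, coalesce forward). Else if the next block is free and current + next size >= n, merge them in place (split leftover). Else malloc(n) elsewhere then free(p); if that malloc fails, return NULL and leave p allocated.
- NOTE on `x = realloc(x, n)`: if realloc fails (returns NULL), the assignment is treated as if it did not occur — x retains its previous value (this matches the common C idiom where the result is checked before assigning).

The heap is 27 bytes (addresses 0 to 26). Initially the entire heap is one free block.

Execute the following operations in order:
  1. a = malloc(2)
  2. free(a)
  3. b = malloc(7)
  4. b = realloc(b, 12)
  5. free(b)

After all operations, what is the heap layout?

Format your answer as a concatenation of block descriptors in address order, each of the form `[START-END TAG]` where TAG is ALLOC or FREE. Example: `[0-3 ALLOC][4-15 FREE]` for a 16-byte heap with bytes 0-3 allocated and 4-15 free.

Answer: [0-26 FREE]

Derivation:
Op 1: a = malloc(2) -> a = 0; heap: [0-1 ALLOC][2-26 FREE]
Op 2: free(a) -> (freed a); heap: [0-26 FREE]
Op 3: b = malloc(7) -> b = 0; heap: [0-6 ALLOC][7-26 FREE]
Op 4: b = realloc(b, 12) -> b = 0; heap: [0-11 ALLOC][12-26 FREE]
Op 5: free(b) -> (freed b); heap: [0-26 FREE]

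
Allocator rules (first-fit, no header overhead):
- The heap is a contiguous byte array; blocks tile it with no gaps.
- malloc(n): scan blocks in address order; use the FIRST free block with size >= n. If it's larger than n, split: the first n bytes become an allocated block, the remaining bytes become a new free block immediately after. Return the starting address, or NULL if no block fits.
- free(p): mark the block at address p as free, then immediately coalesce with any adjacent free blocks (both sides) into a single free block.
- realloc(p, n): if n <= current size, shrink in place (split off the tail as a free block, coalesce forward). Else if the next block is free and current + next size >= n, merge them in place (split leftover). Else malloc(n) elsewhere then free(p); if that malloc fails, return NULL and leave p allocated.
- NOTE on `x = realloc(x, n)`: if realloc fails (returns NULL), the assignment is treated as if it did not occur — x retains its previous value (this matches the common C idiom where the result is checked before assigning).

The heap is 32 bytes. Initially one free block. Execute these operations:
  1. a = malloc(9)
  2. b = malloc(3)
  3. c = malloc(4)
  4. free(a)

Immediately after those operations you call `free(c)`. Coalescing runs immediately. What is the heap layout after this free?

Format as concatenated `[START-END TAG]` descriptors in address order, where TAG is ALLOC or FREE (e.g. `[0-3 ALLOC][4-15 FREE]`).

Answer: [0-8 FREE][9-11 ALLOC][12-31 FREE]

Derivation:
Op 1: a = malloc(9) -> a = 0; heap: [0-8 ALLOC][9-31 FREE]
Op 2: b = malloc(3) -> b = 9; heap: [0-8 ALLOC][9-11 ALLOC][12-31 FREE]
Op 3: c = malloc(4) -> c = 12; heap: [0-8 ALLOC][9-11 ALLOC][12-15 ALLOC][16-31 FREE]
Op 4: free(a) -> (freed a); heap: [0-8 FREE][9-11 ALLOC][12-15 ALLOC][16-31 FREE]
free(c): c = 12 -> block [12-15 ALLOC]; mark free, coalesce with adjacent free neighbors -> [0-8 FREE][9-11 ALLOC][12-31 FREE]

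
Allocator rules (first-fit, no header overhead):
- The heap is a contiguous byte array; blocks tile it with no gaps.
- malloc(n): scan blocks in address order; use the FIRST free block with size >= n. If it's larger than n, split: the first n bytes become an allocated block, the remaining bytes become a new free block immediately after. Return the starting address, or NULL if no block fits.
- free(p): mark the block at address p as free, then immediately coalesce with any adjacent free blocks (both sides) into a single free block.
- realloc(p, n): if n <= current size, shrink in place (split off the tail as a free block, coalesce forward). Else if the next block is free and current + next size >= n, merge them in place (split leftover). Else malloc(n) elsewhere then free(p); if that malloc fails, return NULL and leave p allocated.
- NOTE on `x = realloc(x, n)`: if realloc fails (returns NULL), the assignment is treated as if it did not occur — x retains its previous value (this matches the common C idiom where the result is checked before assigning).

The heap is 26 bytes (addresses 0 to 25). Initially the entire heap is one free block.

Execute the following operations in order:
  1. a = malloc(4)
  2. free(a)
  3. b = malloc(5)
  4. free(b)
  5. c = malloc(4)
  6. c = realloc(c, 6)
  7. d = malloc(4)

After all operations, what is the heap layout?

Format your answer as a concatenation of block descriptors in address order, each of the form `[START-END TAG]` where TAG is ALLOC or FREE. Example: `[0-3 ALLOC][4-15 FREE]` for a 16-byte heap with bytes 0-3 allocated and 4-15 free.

Op 1: a = malloc(4) -> a = 0; heap: [0-3 ALLOC][4-25 FREE]
Op 2: free(a) -> (freed a); heap: [0-25 FREE]
Op 3: b = malloc(5) -> b = 0; heap: [0-4 ALLOC][5-25 FREE]
Op 4: free(b) -> (freed b); heap: [0-25 FREE]
Op 5: c = malloc(4) -> c = 0; heap: [0-3 ALLOC][4-25 FREE]
Op 6: c = realloc(c, 6) -> c = 0; heap: [0-5 ALLOC][6-25 FREE]
Op 7: d = malloc(4) -> d = 6; heap: [0-5 ALLOC][6-9 ALLOC][10-25 FREE]

Answer: [0-5 ALLOC][6-9 ALLOC][10-25 FREE]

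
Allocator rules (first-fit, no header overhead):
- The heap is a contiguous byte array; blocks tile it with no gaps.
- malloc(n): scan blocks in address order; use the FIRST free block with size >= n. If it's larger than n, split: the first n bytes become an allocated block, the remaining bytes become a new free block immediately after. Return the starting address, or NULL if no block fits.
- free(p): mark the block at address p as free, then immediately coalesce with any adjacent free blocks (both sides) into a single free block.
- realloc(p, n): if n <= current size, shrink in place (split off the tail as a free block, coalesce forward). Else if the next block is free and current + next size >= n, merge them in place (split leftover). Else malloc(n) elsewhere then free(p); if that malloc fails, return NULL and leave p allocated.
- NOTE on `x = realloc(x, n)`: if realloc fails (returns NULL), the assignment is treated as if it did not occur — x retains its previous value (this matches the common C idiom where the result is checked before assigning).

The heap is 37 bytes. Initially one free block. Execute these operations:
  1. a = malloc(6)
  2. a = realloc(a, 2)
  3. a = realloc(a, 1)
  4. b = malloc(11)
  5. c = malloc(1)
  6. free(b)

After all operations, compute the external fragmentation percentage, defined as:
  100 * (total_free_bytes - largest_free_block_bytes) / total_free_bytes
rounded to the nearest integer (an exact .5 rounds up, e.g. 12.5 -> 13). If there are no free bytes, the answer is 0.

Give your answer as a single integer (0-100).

Answer: 31

Derivation:
Op 1: a = malloc(6) -> a = 0; heap: [0-5 ALLOC][6-36 FREE]
Op 2: a = realloc(a, 2) -> a = 0; heap: [0-1 ALLOC][2-36 FREE]
Op 3: a = realloc(a, 1) -> a = 0; heap: [0-0 ALLOC][1-36 FREE]
Op 4: b = malloc(11) -> b = 1; heap: [0-0 ALLOC][1-11 ALLOC][12-36 FREE]
Op 5: c = malloc(1) -> c = 12; heap: [0-0 ALLOC][1-11 ALLOC][12-12 ALLOC][13-36 FREE]
Op 6: free(b) -> (freed b); heap: [0-0 ALLOC][1-11 FREE][12-12 ALLOC][13-36 FREE]
Free blocks: [11 24] total_free=35 largest=24 -> 100*(35-24)/35 = 1100/35 ≈ 31.429 -> rounds to 31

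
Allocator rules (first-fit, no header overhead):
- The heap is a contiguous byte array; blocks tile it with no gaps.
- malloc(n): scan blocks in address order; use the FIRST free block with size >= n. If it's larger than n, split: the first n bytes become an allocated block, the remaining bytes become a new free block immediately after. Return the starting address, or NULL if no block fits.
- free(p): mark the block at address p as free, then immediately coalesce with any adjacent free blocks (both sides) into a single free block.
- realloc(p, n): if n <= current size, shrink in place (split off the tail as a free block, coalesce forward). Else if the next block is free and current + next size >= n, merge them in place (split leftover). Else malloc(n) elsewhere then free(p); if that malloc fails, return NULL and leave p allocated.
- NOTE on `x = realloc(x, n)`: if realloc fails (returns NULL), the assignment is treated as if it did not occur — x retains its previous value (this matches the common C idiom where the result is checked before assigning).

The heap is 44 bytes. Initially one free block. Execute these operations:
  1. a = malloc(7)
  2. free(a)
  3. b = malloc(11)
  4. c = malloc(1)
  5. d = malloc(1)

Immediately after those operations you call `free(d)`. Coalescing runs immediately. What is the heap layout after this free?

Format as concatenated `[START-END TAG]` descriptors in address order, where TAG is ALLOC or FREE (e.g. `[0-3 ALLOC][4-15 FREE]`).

Answer: [0-10 ALLOC][11-11 ALLOC][12-43 FREE]

Derivation:
Op 1: a = malloc(7) -> a = 0; heap: [0-6 ALLOC][7-43 FREE]
Op 2: free(a) -> (freed a); heap: [0-43 FREE]
Op 3: b = malloc(11) -> b = 0; heap: [0-10 ALLOC][11-43 FREE]
Op 4: c = malloc(1) -> c = 11; heap: [0-10 ALLOC][11-11 ALLOC][12-43 FREE]
Op 5: d = malloc(1) -> d = 12; heap: [0-10 ALLOC][11-11 ALLOC][12-12 ALLOC][13-43 FREE]
free(d): d = 12 -> block [12-12 ALLOC]; mark free, coalesce with adjacent free neighbors -> [0-10 ALLOC][11-11 ALLOC][12-43 FREE]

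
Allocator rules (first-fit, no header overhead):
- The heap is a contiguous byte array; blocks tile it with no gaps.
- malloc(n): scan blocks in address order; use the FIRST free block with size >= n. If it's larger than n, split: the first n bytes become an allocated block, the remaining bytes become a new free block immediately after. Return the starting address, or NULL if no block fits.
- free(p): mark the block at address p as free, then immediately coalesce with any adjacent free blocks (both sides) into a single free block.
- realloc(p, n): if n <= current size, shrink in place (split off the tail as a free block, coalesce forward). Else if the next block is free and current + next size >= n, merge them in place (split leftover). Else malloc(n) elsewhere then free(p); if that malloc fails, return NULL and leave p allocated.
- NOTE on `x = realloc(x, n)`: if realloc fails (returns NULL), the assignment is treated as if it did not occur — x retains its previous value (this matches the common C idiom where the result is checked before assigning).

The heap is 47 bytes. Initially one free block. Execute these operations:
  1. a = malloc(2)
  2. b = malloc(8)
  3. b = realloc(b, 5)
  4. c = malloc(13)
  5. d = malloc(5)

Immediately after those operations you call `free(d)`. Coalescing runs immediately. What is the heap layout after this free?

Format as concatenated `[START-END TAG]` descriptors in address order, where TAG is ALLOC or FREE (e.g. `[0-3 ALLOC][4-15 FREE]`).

Answer: [0-1 ALLOC][2-6 ALLOC][7-19 ALLOC][20-46 FREE]

Derivation:
Op 1: a = malloc(2) -> a = 0; heap: [0-1 ALLOC][2-46 FREE]
Op 2: b = malloc(8) -> b = 2; heap: [0-1 ALLOC][2-9 ALLOC][10-46 FREE]
Op 3: b = realloc(b, 5) -> b = 2; heap: [0-1 ALLOC][2-6 ALLOC][7-46 FREE]
Op 4: c = malloc(13) -> c = 7; heap: [0-1 ALLOC][2-6 ALLOC][7-19 ALLOC][20-46 FREE]
Op 5: d = malloc(5) -> d = 20; heap: [0-1 ALLOC][2-6 ALLOC][7-19 ALLOC][20-24 ALLOC][25-46 FREE]
free(d): d = 20 -> block [20-24 ALLOC]; mark free, coalesce with adjacent free neighbors -> [0-1 ALLOC][2-6 ALLOC][7-19 ALLOC][20-46 FREE]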